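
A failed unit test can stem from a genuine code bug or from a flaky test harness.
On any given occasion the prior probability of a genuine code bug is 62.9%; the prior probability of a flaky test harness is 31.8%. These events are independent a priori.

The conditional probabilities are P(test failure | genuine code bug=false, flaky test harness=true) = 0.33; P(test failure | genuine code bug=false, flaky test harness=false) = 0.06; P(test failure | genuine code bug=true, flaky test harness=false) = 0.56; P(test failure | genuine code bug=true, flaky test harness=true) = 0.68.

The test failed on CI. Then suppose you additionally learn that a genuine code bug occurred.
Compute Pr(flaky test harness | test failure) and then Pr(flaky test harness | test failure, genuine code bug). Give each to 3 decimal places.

Pr(flaky test harness | test failure) ≈ 0.407; Pr(flaky test harness | test failure, genuine code bug) ≈ 0.362

By total probability over the 4 (genuine code bug, flaky test harness) configurations:
  P(test failure) = 0.06*0.371*0.682 + 0.33*0.371*0.318 + 0.56*0.629*0.682 + 0.68*0.629*0.318
        = 0.015181 + 0.038933 + 0.240228 + 0.136015 = 0.430357
Configurations with flaky test harness contribute 0.174948, so
  P(flaky test harness | test failure) = 0.174948 / 0.430357 ≈ 0.407

Now condition on the additional information:
P(test failure | genuine code bug) = 0.56×0.682 + 0.68×0.318 = 0.381920 + 0.216240 = 0.598160
The flaky test harness-present share is 0.68×0.318 = 0.216240.
P(flaky test harness | test failure, genuine code bug) = 0.216240 / 0.598160 ≈ 0.362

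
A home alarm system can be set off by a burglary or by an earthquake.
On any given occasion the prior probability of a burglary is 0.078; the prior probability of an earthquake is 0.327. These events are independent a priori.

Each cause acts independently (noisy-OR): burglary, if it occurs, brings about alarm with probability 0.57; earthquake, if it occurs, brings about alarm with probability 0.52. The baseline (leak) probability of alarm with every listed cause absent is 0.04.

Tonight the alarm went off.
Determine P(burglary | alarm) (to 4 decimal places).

P(burglary | alarm) ≈ 0.2148

Under noisy-OR, P(alarm | causes) = 1 − (1−0.04)·∏(1−qᵢ) over the active causes.
P(alarm) = 0.04*0.922*0.673 + 0.5392*0.922*0.327 + 0.5872*0.078*0.673 + 0.801856*0.078*0.327 = 0.024820 + 0.162566 + 0.030824 + 0.020452 = 0.238662
The burglary-present share is 0.030824 + 0.020452 = 0.051276.
So P(burglary | alarm) = 0.051276/0.238662 ≈ 0.2148.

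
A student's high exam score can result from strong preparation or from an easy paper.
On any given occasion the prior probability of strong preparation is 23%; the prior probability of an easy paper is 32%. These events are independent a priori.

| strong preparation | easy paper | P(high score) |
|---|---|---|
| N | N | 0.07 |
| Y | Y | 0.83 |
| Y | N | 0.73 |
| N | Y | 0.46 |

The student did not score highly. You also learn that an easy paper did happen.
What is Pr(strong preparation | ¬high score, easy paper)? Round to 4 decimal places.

P(¬high score | easy paper) = 0.54×0.77 + 0.17×0.23 = 0.415800 + 0.039100 = 0.454900
Of this, 0.039100 comes from 0.17×0.23 (the strong preparation=true cases).
Hence the posterior is 0.039100/0.454900 ≈ 0.0860.

Pr(strong preparation | ¬high score, easy paper) ≈ 0.0860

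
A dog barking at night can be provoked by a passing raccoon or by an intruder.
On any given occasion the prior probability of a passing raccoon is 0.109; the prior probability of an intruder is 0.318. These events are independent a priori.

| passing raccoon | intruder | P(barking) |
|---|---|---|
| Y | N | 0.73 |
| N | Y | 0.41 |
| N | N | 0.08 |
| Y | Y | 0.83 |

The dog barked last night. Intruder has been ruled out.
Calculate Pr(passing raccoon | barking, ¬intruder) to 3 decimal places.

P(barking | ¬intruder) = 0.08*0.891 + 0.73*0.109 = 0.071280 + 0.079570 = 0.150850
The passing raccoon-present share is 0.73*0.109 = 0.079570.
P(passing raccoon | barking, ¬intruder) = 0.079570 / 0.150850 ≈ 0.527

Pr(passing raccoon | barking, ¬intruder) ≈ 0.527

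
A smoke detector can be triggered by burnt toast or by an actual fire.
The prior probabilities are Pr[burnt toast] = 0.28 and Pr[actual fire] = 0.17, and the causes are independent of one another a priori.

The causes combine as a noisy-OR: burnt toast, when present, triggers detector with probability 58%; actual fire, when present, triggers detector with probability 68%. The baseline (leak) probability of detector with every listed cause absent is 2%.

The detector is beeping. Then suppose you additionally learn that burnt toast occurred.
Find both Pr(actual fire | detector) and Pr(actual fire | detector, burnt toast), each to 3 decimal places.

Pr(actual fire | detector) ≈ 0.457; Pr(actual fire | detector, burnt toast) ≈ 0.232

Under noisy-OR, P(detector | causes) = 1 − (1−0.02)·∏(1−qᵢ) over the active causes.
Numerator (weight on configurations with actual fire): 0.084015 + 0.041331 = 0.125346
Normalizer over all consistent configurations: 0.02*0.72*0.83 + 0.6864*0.72*0.17 + 0.5884*0.28*0.83 + 0.868288*0.28*0.17 = 0.274042
P(actual fire | detector) = 0.125346/0.274042 ≈ 0.457

Now condition on the additional information:
Weight on actual fire=true, given the evidence: 0.868288×0.17 = 0.147609
Normalizer over all consistent configurations: 0.5884×0.83 + 0.868288×0.17 = 0.635981
P(actual fire | detector, burnt toast) = 0.147609/0.635981 ≈ 0.232
The drop from 0.457 to 0.232 is the explaining-away (discounting) effect.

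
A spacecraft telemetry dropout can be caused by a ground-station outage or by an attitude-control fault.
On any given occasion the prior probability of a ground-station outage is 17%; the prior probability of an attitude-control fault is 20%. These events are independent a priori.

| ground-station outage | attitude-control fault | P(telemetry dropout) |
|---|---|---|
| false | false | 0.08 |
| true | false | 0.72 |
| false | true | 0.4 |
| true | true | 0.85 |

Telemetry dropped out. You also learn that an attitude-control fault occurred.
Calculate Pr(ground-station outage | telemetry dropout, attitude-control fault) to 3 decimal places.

Pr(ground-station outage | telemetry dropout, attitude-control fault) ≈ 0.303

Sum P(telemetry dropout|·) weighted by the priors over both values of ground-station outage:
  P(telemetry dropout | attitude-control fault) = 0.4×0.83 + 0.85×0.17
        = 0.332000 + 0.144500 = 0.476500
Keeping only the ground-station outage-present terms gives 0.144500, so
  P(ground-station outage | telemetry dropout, attitude-control fault) = 0.144500 / 0.476500 ≈ 0.303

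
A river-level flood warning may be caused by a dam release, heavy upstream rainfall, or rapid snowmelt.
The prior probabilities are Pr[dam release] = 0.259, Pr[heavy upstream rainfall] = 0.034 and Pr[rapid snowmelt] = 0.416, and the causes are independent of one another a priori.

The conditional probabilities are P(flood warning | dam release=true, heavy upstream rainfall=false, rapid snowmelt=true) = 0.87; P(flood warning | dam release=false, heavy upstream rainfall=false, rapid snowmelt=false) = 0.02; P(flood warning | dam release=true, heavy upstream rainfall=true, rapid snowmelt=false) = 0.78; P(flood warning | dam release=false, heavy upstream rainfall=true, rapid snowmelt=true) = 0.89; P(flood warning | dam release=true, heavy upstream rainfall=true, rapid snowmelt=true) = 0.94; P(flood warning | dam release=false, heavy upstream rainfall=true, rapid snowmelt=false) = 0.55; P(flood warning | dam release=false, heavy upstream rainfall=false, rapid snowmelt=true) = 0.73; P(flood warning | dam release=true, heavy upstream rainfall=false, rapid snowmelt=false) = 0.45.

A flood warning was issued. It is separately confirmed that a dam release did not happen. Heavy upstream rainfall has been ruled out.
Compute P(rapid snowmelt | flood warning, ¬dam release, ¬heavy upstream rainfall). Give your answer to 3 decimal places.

P(rapid snowmelt | flood warning, ¬dam release, ¬heavy upstream rainfall) ≈ 0.963

Enumerate both values of rapid snowmelt and weight by the priors:
  P(flood warning | ¬dam release, ¬heavy upstream rainfall) = 0.02×0.584 + 0.73×0.416
        = 0.011680 + 0.303680 = 0.315360
The terms with rapid snowmelt present sum to 0.303680, so
  P(rapid snowmelt | flood warning, ¬dam release, ¬heavy upstream rainfall) = 0.303680 / 0.315360 ≈ 0.963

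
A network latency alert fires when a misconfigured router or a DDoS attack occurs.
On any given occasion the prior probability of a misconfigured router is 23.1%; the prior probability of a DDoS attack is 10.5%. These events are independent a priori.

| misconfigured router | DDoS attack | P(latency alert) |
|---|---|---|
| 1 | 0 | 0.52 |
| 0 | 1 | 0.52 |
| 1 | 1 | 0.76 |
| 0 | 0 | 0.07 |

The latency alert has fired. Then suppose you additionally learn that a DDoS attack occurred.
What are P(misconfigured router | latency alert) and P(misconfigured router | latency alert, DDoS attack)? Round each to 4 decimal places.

Numerator (weight on configurations with misconfigured router): 0.107507 + 0.018434 = 0.125941
Denominator P(latency alert): 0.07×0.769×0.895 + 0.52×0.769×0.105 + 0.52×0.231×0.895 + 0.76×0.231×0.105 = 0.216106
P(misconfigured router | latency alert) = 0.125941/0.216106 ≈ 0.5828

Now also conditioning on DDoS attack=true:
Sum P(latency alert|·) weighted by the priors over both values of misconfigured router:
  P(latency alert | DDoS attack) = 0.52×0.769 + 0.76×0.231
        = 0.399880 + 0.175560 = 0.575440
Keeping only the misconfigured router-present terms gives 0.175560, so
  P(misconfigured router | latency alert, DDoS attack) = 0.175560 / 0.575440 ≈ 0.3051
The drop from 0.5828 to 0.3051 is the explaining-away (discounting) effect.

P(misconfigured router | latency alert) ≈ 0.5828; P(misconfigured router | latency alert, DDoS attack) ≈ 0.3051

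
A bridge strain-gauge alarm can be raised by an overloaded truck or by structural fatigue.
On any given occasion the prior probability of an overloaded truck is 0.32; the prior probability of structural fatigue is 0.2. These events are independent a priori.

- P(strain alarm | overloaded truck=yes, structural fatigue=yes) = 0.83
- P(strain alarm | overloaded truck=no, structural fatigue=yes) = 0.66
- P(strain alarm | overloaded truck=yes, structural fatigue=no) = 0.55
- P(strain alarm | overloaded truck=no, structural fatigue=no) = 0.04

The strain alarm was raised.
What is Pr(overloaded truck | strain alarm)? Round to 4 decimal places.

Pr(overloaded truck | strain alarm) ≈ 0.6349

Sum P(strain alarm|·) weighted by the priors over the 4 (overloaded truck, structural fatigue) configurations:
  P(strain alarm) = 0.04*0.68*0.8 + 0.66*0.68*0.2 + 0.55*0.32*0.8 + 0.83*0.32*0.2
        = 0.021760 + 0.089760 + 0.140800 + 0.053120 = 0.305440
Keeping only the overloaded truck-present terms gives 0.193920, so
  P(overloaded truck | strain alarm) = 0.193920 / 0.305440 ≈ 0.6349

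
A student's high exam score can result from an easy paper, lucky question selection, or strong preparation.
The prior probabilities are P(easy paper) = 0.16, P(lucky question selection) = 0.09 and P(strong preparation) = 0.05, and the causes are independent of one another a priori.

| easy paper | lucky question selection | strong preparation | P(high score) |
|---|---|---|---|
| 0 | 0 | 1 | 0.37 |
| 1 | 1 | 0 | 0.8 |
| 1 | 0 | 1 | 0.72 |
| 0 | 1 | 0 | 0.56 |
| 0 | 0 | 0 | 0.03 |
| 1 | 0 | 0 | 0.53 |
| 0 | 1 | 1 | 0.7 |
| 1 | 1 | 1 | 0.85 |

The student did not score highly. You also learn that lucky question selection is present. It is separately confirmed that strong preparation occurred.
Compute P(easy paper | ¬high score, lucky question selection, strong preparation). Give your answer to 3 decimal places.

P(easy paper | ¬high score, lucky question selection, strong preparation) ≈ 0.087

P(¬high score | lucky question selection, strong preparation) = 0.3×0.84 + 0.15×0.16 = 0.252000 + 0.024000 = 0.276000
Of this, 0.024000 comes from 0.15×0.16 (the easy paper=true cases).
So P(easy paper | ¬high score, lucky question selection, strong preparation) = 0.024000/0.276000 ≈ 0.087.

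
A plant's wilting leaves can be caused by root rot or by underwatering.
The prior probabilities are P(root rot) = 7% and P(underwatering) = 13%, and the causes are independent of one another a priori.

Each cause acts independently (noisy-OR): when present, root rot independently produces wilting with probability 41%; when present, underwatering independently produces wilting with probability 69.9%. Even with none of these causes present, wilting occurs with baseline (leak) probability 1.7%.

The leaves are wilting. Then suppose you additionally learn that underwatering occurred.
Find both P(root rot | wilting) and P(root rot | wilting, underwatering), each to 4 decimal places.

Under noisy-OR, P(wilting | causes) = 1 − (1−0.017)·∏(1−qᵢ) over the active causes.
Weight on root rot=true, given the evidence: 0.025580 + 0.007511 = 0.033091
Denominator P(wilting): 0.017*0.93*0.87 + 0.704117*0.93*0.13 + 0.42003*0.07*0.87 + 0.825429*0.07*0.13 = 0.131974
Posterior = 0.033091 / 0.131974 ≈ 0.2507

With the extra evidence:
For the numerator, keep only root rot=true terms: 0.825429×0.07 = 0.057780
Normalizer over all consistent configurations: 0.704117×0.93 + 0.825429×0.07 = 0.712609
Posterior = 0.057780 / 0.712609 ≈ 0.0811
The drop from 0.2507 to 0.0811 is the explaining-away (discounting) effect.

P(root rot | wilting) ≈ 0.2507; P(root rot | wilting, underwatering) ≈ 0.0811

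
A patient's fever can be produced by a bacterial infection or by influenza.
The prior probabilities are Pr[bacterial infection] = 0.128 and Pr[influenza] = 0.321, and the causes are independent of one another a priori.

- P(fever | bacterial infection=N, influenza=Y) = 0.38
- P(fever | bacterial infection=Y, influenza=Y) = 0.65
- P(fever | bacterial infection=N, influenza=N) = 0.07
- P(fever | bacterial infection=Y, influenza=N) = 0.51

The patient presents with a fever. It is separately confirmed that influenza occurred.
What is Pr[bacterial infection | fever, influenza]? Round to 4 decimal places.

By total probability over both values of bacterial infection:
  P(fever | influenza) = 0.38·0.872 + 0.65·0.128
        = 0.331360 + 0.083200 = 0.414560
Keeping only the bacterial infection-present terms gives 0.083200, so
  P(bacterial infection | fever, influenza) = 0.083200 / 0.414560 ≈ 0.2007

Pr[bacterial infection | fever, influenza] ≈ 0.2007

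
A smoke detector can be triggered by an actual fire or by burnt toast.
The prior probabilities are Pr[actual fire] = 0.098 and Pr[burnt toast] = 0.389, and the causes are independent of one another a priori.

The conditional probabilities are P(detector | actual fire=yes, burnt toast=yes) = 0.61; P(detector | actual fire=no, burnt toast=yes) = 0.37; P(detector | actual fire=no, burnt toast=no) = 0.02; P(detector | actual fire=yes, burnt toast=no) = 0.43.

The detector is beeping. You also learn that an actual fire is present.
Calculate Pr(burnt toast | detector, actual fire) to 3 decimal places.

Pr(burnt toast | detector, actual fire) ≈ 0.475

Numerator (weight on configurations with burnt toast): 0.61*0.389 = 0.237290
The normalizing constant is 0.43*0.611 + 0.61*0.389 = 0.500020
Posterior = 0.237290 / 0.500020 ≈ 0.475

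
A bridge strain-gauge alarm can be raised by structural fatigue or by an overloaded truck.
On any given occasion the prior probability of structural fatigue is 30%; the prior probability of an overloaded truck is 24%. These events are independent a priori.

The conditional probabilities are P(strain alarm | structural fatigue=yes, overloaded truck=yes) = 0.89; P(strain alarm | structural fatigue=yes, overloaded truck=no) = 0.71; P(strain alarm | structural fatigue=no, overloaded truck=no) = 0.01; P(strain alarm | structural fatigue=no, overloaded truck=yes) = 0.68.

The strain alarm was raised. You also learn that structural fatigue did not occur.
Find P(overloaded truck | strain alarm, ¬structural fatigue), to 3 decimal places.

By total probability over both values of overloaded truck:
  P(strain alarm | ¬structural fatigue) = 0.01·0.76 + 0.68·0.24
        = 0.007600 + 0.163200 = 0.170800
The terms with overloaded truck present sum to 0.163200, so
  P(overloaded truck | strain alarm, ¬structural fatigue) = 0.163200 / 0.170800 ≈ 0.956

P(overloaded truck | strain alarm, ¬structural fatigue) ≈ 0.956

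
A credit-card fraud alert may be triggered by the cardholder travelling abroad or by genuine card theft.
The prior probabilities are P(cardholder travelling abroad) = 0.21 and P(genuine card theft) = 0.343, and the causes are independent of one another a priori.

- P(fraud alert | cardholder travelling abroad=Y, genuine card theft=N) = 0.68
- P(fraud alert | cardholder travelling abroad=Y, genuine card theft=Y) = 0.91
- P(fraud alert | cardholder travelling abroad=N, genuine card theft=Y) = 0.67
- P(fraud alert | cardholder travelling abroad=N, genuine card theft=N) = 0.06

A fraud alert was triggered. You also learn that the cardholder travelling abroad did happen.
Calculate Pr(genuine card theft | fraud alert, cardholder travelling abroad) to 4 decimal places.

By total probability over both values of genuine card theft:
  P(fraud alert | cardholder travelling abroad) = 0.68·0.657 + 0.91·0.343
        = 0.446760 + 0.312130 = 0.758890
Keeping only the genuine card theft-present terms gives 0.312130, so
  P(genuine card theft | fraud alert, cardholder travelling abroad) = 0.312130 / 0.758890 ≈ 0.4113

Pr(genuine card theft | fraud alert, cardholder travelling abroad) ≈ 0.4113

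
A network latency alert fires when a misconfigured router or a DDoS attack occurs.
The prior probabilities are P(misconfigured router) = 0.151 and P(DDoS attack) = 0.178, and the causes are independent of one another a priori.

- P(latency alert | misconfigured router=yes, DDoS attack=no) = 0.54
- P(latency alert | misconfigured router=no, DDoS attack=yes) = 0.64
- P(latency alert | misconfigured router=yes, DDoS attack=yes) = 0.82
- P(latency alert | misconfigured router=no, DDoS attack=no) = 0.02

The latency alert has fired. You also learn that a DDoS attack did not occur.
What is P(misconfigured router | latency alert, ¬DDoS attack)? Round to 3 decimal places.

P(misconfigured router | latency alert, ¬DDoS attack) ≈ 0.828

For the numerator, keep only misconfigured router=true terms: 0.54·0.151 = 0.081540
Normalizer over all consistent configurations: 0.02·0.849 + 0.54·0.151 = 0.098520
Posterior = 0.081540 / 0.098520 ≈ 0.828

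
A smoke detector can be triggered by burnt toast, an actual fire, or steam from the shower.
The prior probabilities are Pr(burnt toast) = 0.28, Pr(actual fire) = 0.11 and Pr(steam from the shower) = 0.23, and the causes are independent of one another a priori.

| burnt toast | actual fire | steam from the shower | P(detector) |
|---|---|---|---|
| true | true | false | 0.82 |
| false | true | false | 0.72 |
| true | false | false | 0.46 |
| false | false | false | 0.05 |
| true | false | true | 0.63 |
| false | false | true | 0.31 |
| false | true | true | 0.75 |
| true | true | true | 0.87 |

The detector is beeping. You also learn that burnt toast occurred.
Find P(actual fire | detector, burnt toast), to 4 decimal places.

P(detector | burnt toast) = 0.46·0.89·0.77 + 0.63·0.89·0.23 + 0.82·0.11·0.77 + 0.87·0.11·0.23 = 0.315238 + 0.128961 + 0.069454 + 0.022011 = 0.535664
Of this, 0.091465 comes from 0.069454 + 0.022011 (the actual fire=true cases).
Hence the posterior is 0.091465/0.535664 ≈ 0.1708.

P(actual fire | detector, burnt toast) ≈ 0.1708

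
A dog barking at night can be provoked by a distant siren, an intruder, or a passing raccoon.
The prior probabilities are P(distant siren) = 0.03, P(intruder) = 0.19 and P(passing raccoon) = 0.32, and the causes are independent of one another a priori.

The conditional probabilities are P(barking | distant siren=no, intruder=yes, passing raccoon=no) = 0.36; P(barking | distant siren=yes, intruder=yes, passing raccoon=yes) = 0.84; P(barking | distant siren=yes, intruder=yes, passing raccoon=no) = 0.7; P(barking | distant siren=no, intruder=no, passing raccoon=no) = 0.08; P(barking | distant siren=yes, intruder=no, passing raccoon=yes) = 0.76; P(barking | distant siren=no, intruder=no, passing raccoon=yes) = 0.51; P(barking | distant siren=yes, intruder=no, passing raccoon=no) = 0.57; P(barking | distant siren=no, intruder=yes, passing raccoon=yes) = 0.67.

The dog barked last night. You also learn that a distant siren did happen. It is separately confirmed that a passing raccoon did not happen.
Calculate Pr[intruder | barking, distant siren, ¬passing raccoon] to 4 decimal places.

Pr[intruder | barking, distant siren, ¬passing raccoon] ≈ 0.2236

P(barking | distant siren, ¬passing raccoon) = 0.57*0.81 + 0.7*0.19 = 0.461700 + 0.133000 = 0.594700
Of this, 0.133000 comes from 0.7*0.19 (the intruder=true cases).
P(intruder | barking, distant siren, ¬passing raccoon) = 0.133000 / 0.594700 ≈ 0.2236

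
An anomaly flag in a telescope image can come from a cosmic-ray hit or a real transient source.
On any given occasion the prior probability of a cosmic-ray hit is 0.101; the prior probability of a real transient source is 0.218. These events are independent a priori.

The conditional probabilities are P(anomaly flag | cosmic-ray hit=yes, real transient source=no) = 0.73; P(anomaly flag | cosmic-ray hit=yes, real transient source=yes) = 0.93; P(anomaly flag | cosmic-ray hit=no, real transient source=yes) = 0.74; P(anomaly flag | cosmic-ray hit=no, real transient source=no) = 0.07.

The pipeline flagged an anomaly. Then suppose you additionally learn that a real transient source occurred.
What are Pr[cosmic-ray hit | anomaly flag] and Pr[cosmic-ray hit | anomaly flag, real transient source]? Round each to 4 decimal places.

Sum P(anomaly flag|·) weighted by the priors over the 4 (cosmic-ray hit, real transient source) configurations:
  P(anomaly flag) = 0.07*0.899*0.782 + 0.74*0.899*0.218 + 0.73*0.101*0.782 + 0.93*0.101*0.218
        = 0.049211 + 0.145027 + 0.057657 + 0.020477 = 0.272372
The terms with cosmic-ray hit present sum to 0.078134, so
  P(cosmic-ray hit | anomaly flag) = 0.078134 / 0.272372 ≈ 0.2869

With the extra evidence:
Sum P(anomaly flag|·) weighted by the priors over both values of cosmic-ray hit:
  P(anomaly flag | real transient source) = 0.74×0.899 + 0.93×0.101
        = 0.665260 + 0.093930 = 0.759190
Configurations with cosmic-ray hit contribute 0.093930, so
  P(cosmic-ray hit | anomaly flag, real transient source) = 0.093930 / 0.759190 ≈ 0.1237
The drop from 0.2869 to 0.1237 is the explaining-away (discounting) effect.

Pr[cosmic-ray hit | anomaly flag] ≈ 0.2869; Pr[cosmic-ray hit | anomaly flag, real transient source] ≈ 0.1237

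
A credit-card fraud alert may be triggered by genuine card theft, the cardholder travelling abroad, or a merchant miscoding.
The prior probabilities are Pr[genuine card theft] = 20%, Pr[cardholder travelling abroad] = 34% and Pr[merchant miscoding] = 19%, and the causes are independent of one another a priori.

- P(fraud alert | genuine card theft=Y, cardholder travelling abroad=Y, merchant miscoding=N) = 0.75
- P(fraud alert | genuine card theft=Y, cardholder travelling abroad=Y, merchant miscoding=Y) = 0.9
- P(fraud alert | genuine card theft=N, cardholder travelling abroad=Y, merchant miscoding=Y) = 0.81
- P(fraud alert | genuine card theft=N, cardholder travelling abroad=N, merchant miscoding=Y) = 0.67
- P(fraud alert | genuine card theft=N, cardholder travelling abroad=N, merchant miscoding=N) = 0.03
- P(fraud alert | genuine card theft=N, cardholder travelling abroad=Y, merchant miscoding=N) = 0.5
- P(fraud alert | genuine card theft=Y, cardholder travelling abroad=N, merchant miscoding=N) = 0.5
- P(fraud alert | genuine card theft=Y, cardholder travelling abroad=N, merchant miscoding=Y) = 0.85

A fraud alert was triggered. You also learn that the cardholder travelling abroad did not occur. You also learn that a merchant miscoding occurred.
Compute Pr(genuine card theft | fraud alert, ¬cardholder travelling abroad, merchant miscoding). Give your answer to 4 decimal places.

Pr(genuine card theft | fraud alert, ¬cardholder travelling abroad, merchant miscoding) ≈ 0.2408

P(fraud alert | ¬cardholder travelling abroad, merchant miscoding) = 0.67×0.8 + 0.85×0.2 = 0.536000 + 0.170000 = 0.706000
The genuine card theft-present share is 0.85×0.2 = 0.170000.
P(genuine card theft | fraud alert, ¬cardholder travelling abroad, merchant miscoding) = 0.170000 / 0.706000 ≈ 0.2408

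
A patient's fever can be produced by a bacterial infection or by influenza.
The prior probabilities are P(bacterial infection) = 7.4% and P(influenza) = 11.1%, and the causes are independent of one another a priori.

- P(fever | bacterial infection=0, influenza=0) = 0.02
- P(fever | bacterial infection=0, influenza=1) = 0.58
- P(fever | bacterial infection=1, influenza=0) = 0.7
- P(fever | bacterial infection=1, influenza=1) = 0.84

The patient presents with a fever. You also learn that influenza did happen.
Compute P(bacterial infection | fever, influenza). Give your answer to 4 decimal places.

P(bacterial infection | fever, influenza) ≈ 0.1037

For the numerator, keep only bacterial infection=true terms: 0.84*0.074 = 0.062160
The normalizing constant is 0.58*0.926 + 0.84*0.074 = 0.599240
Posterior = 0.062160 / 0.599240 ≈ 0.1037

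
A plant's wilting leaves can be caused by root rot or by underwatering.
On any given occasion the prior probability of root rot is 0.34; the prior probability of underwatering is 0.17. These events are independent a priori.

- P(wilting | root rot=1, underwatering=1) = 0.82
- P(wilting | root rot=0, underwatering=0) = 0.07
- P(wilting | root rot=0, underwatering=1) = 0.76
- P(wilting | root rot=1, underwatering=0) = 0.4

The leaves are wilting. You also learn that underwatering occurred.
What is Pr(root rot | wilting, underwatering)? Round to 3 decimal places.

Pr(root rot | wilting, underwatering) ≈ 0.357

Enumerate both values of root rot and weight by the priors:
  P(wilting | underwatering) = 0.76·0.66 + 0.82·0.34
        = 0.501600 + 0.278800 = 0.780400
Configurations with root rot contribute 0.278800, so
  P(root rot | wilting, underwatering) = 0.278800 / 0.780400 ≈ 0.357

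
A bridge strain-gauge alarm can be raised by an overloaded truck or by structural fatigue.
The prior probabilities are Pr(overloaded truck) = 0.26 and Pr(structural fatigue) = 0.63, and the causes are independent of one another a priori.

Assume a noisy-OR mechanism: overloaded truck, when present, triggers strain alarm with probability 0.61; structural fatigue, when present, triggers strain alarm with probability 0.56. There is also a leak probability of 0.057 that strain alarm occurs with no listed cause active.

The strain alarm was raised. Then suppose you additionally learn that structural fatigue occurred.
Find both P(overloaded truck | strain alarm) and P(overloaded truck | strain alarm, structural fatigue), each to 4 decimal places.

P(overloaded truck | strain alarm) ≈ 0.4072; P(overloaded truck | strain alarm, structural fatigue) ≈ 0.3348

Under noisy-OR, P(strain alarm | causes) = 1 − (1−0.057)·∏(1−qᵢ) over the active causes.
Enumerate the 4 (overloaded truck, structural fatigue) configurations and weight by the priors:
  P(strain alarm) = 0.057*0.74*0.37 + 0.58508*0.74*0.63 + 0.63223*0.26*0.37 + 0.838181*0.26*0.63
        = 0.015607 + 0.272764 + 0.060821 + 0.137294 = 0.486486
The terms with overloaded truck present sum to 0.198115, so
  P(overloaded truck | strain alarm) = 0.198115 / 0.486486 ≈ 0.4072

With the extra evidence:
P(strain alarm | structural fatigue) = 0.58508*0.74 + 0.838181*0.26 = 0.432959 + 0.217927 = 0.650886
Of this, 0.217927 comes from 0.838181*0.26 (the overloaded truck=true cases).
Hence the posterior is 0.217927/0.650886 ≈ 0.3348.
— structural fatigue explains away the evidence for overloaded truck.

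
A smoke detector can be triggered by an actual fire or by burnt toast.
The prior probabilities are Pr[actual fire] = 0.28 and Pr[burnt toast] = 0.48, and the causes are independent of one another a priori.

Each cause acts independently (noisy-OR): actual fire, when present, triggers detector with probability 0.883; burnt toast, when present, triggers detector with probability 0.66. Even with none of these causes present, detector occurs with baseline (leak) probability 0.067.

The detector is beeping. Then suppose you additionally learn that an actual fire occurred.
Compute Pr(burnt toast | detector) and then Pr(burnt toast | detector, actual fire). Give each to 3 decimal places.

Under noisy-OR, P(detector | causes) = 1 − (1−0.067)·∏(1−qᵢ) over the active causes.
Numerator (weight on configurations with burnt toast): 0.235969 + 0.129412 = 0.365381
Denominator P(detector): 0.067×0.72×0.52 + 0.68278×0.72×0.48 + 0.890839×0.28×0.52 + 0.962885×0.28×0.48 = 0.520172
P(burnt toast | detector) = 0.365381/0.520172 ≈ 0.702

Now condition on the additional information:
For the numerator, keep only burnt toast=true terms: 0.962885·0.48 = 0.462185
The normalizing constant is 0.890839·0.52 + 0.962885·0.48 = 0.925421
P(burnt toast | detector, actual fire) = 0.462185/0.925421 ≈ 0.499
This is intercausal reasoning (explaining away): once actual fire accounts for the detector, burnt toast becomes less likely.

Pr(burnt toast | detector) ≈ 0.702; Pr(burnt toast | detector, actual fire) ≈ 0.499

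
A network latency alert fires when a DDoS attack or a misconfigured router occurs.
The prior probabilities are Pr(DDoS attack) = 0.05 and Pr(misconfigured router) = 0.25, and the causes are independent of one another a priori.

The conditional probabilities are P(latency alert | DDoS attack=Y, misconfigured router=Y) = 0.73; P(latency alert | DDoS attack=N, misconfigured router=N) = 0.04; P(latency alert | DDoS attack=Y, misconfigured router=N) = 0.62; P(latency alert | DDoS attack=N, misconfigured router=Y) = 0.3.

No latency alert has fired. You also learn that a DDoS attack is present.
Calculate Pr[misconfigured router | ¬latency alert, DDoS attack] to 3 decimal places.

P(¬latency alert | DDoS attack) = 0.38·0.75 + 0.27·0.25 = 0.285000 + 0.067500 = 0.352500
Restricting to configurations with misconfigured router present: 0.27·0.25 = 0.067500.
So P(misconfigured router | ¬latency alert, DDoS attack) = 0.067500/0.352500 ≈ 0.191.

Pr[misconfigured router | ¬latency alert, DDoS attack] ≈ 0.191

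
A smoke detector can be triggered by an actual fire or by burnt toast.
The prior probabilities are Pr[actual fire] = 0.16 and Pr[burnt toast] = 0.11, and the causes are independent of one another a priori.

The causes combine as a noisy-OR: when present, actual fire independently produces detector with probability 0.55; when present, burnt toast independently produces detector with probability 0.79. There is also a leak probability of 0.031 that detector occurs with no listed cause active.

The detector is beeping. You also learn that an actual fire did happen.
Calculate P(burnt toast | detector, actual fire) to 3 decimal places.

Under noisy-OR, P(detector | causes) = 1 − (1−0.031)·∏(1−qᵢ) over the active causes.
For the numerator, keep only burnt toast=true terms: 0.90843*0.11 = 0.099927
Denominator P(detector | actual fire): 0.56395*0.89 + 0.90843*0.11 = 0.601842
Posterior = 0.099927 / 0.601842 ≈ 0.166

P(burnt toast | detector, actual fire) ≈ 0.166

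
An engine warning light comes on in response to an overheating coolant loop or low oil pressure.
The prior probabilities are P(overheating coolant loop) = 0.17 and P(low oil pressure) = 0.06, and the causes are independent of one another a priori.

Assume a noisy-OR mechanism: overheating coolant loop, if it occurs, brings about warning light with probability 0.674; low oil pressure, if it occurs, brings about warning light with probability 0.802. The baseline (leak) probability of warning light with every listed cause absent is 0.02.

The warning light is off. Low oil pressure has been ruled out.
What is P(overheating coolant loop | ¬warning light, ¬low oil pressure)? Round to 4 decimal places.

Under noisy-OR, P(warning light | causes) = 1 − (1−0.02)·∏(1−qᵢ) over the active causes.
By total probability over both values of overheating coolant loop:
  P(¬warning light | ¬low oil pressure) = 0.98*0.83 + 0.31948*0.17
        = 0.813400 + 0.054312 = 0.867712
Configurations with overheating coolant loop contribute 0.054312, so
  P(overheating coolant loop | ¬warning light, ¬low oil pressure) = 0.054312 / 0.867712 ≈ 0.0626

P(overheating coolant loop | ¬warning light, ¬low oil pressure) ≈ 0.0626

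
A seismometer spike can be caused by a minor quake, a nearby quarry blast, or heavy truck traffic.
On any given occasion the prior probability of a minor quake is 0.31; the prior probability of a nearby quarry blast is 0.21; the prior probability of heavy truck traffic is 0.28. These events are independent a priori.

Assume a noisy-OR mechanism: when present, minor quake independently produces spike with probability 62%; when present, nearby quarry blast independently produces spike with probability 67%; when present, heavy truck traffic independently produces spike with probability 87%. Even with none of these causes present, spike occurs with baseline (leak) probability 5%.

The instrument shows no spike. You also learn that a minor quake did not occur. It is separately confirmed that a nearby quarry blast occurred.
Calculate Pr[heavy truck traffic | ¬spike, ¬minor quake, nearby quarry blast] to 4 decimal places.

Pr[heavy truck traffic | ¬spike, ¬minor quake, nearby quarry blast] ≈ 0.0481

Under noisy-OR, P(spike | causes) = 1 − (1−0.05)·∏(1−qᵢ) over the active causes.
P(¬spike | ¬minor quake, nearby quarry blast) = 0.3135×0.72 + 0.040755×0.28 = 0.225720 + 0.011411 = 0.237131
The heavy truck traffic-present share is 0.040755×0.28 = 0.011411.
So P(heavy truck traffic | ¬spike, ¬minor quake, nearby quarry blast) = 0.011411/0.237131 ≈ 0.0481.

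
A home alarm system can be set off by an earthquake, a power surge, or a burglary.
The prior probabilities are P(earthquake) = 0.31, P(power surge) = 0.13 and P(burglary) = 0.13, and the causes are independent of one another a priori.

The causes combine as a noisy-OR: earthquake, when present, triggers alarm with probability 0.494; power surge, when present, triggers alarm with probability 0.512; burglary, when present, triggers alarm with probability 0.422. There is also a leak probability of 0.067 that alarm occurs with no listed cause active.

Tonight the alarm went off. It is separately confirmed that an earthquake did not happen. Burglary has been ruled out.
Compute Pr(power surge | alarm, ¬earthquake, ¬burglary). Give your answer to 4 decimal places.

Under noisy-OR, P(alarm | causes) = 1 − (1−0.067)·∏(1−qᵢ) over the active causes.
P(alarm | ¬earthquake, ¬burglary) = 0.067·0.87 + 0.544696·0.13 = 0.058290 + 0.070810 = 0.129100
Restricting to configurations with power surge present: 0.544696·0.13 = 0.070810.
Hence the posterior is 0.070810/0.129100 ≈ 0.5485.

Pr(power surge | alarm, ¬earthquake, ¬burglary) ≈ 0.5485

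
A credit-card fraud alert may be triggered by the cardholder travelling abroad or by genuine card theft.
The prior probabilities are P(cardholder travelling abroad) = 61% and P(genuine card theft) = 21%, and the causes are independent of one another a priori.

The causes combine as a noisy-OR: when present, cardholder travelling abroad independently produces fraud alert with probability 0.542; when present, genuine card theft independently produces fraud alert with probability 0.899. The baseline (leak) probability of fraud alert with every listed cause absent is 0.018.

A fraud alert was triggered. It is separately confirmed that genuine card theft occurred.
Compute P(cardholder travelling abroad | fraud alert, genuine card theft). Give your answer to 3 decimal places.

P(cardholder travelling abroad | fraud alert, genuine card theft) ≈ 0.624

Under noisy-OR, P(fraud alert | causes) = 1 − (1−0.018)·∏(1−qᵢ) over the active causes.
Enumerate both values of cardholder travelling abroad and weight by the priors:
  P(fraud alert | genuine card theft) = 0.900818·0.39 + 0.954575·0.61
        = 0.351319 + 0.582291 = 0.933610
Keeping only the cardholder travelling abroad-present terms gives 0.582291, so
  P(cardholder travelling abroad | fraud alert, genuine card theft) = 0.582291 / 0.933610 ≈ 0.624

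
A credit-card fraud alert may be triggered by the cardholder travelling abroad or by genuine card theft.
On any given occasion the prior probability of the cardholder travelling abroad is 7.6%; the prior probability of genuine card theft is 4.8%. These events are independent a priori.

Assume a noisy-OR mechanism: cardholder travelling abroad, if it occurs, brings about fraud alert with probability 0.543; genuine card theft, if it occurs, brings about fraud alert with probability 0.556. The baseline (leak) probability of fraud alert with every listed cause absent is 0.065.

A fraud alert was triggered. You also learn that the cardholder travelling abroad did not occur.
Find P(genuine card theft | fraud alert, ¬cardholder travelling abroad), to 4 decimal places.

Under noisy-OR, P(fraud alert | causes) = 1 − (1−0.065)·∏(1−qᵢ) over the active causes.
P(fraud alert | ¬cardholder travelling abroad) = 0.065·0.952 + 0.58486·0.048 = 0.061880 + 0.028073 = 0.089953
Restricting to configurations with genuine card theft present: 0.58486·0.048 = 0.028073.
Hence the posterior is 0.028073/0.089953 ≈ 0.3121.

P(genuine card theft | fraud alert, ¬cardholder travelling abroad) ≈ 0.3121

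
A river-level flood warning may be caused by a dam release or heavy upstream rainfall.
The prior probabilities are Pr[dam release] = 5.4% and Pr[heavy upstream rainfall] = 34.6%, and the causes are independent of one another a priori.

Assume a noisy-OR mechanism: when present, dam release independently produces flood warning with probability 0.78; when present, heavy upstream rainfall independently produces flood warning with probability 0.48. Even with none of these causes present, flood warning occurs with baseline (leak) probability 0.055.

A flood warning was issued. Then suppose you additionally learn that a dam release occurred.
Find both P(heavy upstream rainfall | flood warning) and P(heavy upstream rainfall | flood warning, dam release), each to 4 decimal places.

Under noisy-OR, P(flood warning | causes) = 1 − (1−0.055)·∏(1−qᵢ) over the active causes.
Enumerate the 4 (dam release, heavy upstream rainfall) configurations and weight by the priors:
  P(flood warning) = 0.055·0.946·0.654 + 0.5086·0.946·0.346 + 0.7921·0.054·0.654 + 0.891892·0.054·0.346
        = 0.034028 + 0.166473 + 0.027974 + 0.016664 = 0.245139
Keeping only the heavy upstream rainfall-present terms gives 0.183137, so
  P(heavy upstream rainfall | flood warning) = 0.183137 / 0.245139 ≈ 0.7471

Now condition on the additional information:
Numerator (weight on configurations with heavy upstream rainfall): 0.891892·0.346 = 0.308595
The normalizing constant is 0.7921·0.654 + 0.891892·0.346 = 0.826628
P(heavy upstream rainfall | flood warning, dam release) = 0.308595/0.826628 ≈ 0.3733
— dam release explains away the evidence for heavy upstream rainfall.

P(heavy upstream rainfall | flood warning) ≈ 0.7471; P(heavy upstream rainfall | flood warning, dam release) ≈ 0.3733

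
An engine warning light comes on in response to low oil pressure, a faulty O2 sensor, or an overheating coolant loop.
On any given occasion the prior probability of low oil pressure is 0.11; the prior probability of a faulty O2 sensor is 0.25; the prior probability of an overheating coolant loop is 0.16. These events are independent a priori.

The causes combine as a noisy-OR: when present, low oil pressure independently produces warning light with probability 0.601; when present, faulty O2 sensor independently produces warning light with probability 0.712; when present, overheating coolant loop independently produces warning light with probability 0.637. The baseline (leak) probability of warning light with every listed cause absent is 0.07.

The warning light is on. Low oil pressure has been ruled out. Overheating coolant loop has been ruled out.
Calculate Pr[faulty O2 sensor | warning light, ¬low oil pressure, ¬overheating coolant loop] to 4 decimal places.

Pr[faulty O2 sensor | warning light, ¬low oil pressure, ¬overheating coolant loop] ≈ 0.7771

Under noisy-OR, P(warning light | causes) = 1 − (1−0.07)·∏(1−qᵢ) over the active causes.
P(warning light | ¬low oil pressure, ¬overheating coolant loop) = 0.07·0.75 + 0.73216·0.25 = 0.052500 + 0.183040 = 0.235540
Restricting to configurations with faulty O2 sensor present: 0.73216·0.25 = 0.183040.
P(faulty O2 sensor | warning light, ¬low oil pressure, ¬overheating coolant loop) = 0.183040 / 0.235540 ≈ 0.7771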